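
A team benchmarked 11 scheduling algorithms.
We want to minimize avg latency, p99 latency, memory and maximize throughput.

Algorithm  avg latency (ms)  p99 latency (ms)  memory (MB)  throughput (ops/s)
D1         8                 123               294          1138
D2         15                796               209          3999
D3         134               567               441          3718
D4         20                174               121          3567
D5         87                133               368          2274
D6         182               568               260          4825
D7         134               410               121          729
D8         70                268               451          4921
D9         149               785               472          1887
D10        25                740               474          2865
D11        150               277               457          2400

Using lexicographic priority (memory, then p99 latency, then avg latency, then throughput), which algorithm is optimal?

First minimize memory: best is 121, kept {D4, D7}.
Then minimize p99 latency: best is 174, kept {D4}.

D4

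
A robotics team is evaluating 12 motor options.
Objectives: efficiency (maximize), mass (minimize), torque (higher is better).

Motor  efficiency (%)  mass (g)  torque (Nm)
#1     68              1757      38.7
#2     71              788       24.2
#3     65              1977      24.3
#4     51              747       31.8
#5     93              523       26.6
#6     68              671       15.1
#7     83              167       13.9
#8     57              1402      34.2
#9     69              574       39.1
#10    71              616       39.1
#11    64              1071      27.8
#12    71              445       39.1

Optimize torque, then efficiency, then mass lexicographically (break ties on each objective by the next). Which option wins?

#12

First maximize torque: best is 39.1, kept {#9, #10, #12}.
Then maximize efficiency: best is 71, kept {#10, #12}.
Then minimize mass: best is 445, kept {#12}.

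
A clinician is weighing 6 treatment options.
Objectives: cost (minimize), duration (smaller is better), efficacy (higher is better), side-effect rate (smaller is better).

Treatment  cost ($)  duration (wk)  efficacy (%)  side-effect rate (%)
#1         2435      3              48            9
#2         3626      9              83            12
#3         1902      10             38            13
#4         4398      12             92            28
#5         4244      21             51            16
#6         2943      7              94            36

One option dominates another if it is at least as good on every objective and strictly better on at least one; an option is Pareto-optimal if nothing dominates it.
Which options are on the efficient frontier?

#1: not dominated (best duration).
#2: not dominated.
#3: not dominated (best cost).
#4: not dominated.
#5: dominated by #2 (cost 3626≤4244, duration 9≤21, efficacy 83≥51, side-effect rate 12≤16).
#6: not dominated (best efficacy).

#1, #2, #3, #4, #6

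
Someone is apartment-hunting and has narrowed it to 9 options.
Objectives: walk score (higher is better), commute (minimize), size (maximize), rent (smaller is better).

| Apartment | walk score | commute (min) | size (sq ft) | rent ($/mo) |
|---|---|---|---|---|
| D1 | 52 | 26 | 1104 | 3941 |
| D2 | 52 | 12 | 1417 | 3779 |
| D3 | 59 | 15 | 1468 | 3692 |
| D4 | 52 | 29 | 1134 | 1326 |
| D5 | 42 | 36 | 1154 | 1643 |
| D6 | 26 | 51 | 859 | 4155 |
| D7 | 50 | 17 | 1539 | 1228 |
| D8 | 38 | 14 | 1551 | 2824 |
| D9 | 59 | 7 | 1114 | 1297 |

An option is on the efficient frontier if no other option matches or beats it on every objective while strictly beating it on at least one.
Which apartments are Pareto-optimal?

D1: dominated by D2 (walk score 52≥52, commute 12≤26, size 1417≥1104, rent 3779≤3941).
D2: not dominated.
D3: not dominated.
D4: not dominated.
D5: dominated by D7 (walk score 50≥42, commute 17≤36, size 1539≥1154, rent 1228≤1643).
D6: dominated by D1 (walk score 52≥26, commute 26≤51, size 1104≥859, rent 3941≤4155).
D7: not dominated (best rent).
D8: not dominated (best size).
D9: not dominated (best commute).

D2, D3, D4, D7, D8, D9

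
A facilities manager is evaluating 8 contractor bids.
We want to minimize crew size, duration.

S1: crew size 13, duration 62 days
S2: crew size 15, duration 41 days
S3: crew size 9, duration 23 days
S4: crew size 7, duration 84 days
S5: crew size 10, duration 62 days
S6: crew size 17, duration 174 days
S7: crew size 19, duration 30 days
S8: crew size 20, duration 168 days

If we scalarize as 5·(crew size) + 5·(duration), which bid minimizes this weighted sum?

S1: 5·13 + 5·62 = 375
S2: 5·15 + 5·41 = 280
S3: 5·9 + 5·23 = 160
S4: 5·7 + 5·84 = 455
S5: 5·10 + 5·62 = 360
S6: 5·17 + 5·174 = 955
S7: 5·19 + 5·30 = 245
S8: 5·20 + 5·168 = 940
Lowest: S3 at 160.

S3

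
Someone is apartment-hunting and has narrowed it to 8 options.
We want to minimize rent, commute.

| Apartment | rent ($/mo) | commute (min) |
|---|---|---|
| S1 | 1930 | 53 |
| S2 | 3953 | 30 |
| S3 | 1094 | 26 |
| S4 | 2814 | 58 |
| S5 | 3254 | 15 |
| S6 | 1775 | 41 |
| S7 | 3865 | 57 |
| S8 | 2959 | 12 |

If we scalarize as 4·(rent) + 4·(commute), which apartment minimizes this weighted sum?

S3

S1: 4·1930 + 4·53 = 7932
S2: 4·3953 + 4·30 = 15932
S3: 4·1094 + 4·26 = 4480
S4: 4·2814 + 4·58 = 11488
S5: 4·3254 + 4·15 = 13076
S6: 4·1775 + 4·41 = 7264
S7: 4·3865 + 4·57 = 15688
S8: 4·2959 + 4·12 = 11884
Lowest: S3 at 4480.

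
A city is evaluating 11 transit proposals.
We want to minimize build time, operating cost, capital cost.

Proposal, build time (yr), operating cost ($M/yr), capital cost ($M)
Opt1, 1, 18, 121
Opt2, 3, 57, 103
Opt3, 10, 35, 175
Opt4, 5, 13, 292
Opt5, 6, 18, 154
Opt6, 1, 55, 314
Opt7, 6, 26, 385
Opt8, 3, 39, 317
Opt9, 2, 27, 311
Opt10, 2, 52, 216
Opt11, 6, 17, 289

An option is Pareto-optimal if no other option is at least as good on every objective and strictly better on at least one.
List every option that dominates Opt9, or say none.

Opt1

Opt1: build time 1≤2, operating cost 18≤27, capital cost 121≤311 — dominates Opt9.
Others (Opt2, Opt3, Opt4, Opt5, Opt6, Opt7, Opt8, Opt10, Opt11) are each worse than Opt9 on at least one objective.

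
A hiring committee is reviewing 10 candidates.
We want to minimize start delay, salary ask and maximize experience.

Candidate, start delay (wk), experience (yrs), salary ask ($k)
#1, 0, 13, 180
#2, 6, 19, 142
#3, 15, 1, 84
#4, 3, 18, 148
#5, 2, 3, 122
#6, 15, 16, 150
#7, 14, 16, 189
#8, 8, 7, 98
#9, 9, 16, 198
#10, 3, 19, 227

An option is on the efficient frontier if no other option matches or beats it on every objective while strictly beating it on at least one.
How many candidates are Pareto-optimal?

7

#1: not dominated (best start delay).
#2: not dominated.
#3: not dominated (best salary ask).
#4: not dominated.
#5: not dominated.
#6: dominated by #2 (start delay 6≤15, experience 19≥16, salary ask 142≤150).
#7: dominated by #2 (start delay 6≤14, experience 19≥16, salary ask 142≤189).
#8: not dominated.
#9: dominated by #2 (start delay 6≤9, experience 19≥16, salary ask 142≤198).
#10: not dominated.
Pareto-optimal: #1, #2, #3, #4, #5, #8, #10 → 7.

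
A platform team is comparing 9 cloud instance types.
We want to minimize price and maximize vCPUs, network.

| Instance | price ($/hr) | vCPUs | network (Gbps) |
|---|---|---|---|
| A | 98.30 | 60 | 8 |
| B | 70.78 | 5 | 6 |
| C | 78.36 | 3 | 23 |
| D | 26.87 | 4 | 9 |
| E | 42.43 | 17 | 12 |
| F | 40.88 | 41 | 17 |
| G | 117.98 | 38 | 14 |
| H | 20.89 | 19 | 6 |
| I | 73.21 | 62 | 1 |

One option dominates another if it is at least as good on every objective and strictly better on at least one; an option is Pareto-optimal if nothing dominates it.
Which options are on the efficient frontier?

A, C, D, F, H, I

A: not dominated.
B: dominated by E (price 42.43≤70.78, vCPUs 17≥5, network 12≥6).
C: not dominated (best network).
D: not dominated.
E: dominated by F (price 40.88≤42.43, vCPUs 41≥17, network 17≥12).
F: not dominated.
G: dominated by F (price 40.88≤117.98, vCPUs 41≥38, network 17≥14).
H: not dominated (best price).
I: not dominated (best vCPUs).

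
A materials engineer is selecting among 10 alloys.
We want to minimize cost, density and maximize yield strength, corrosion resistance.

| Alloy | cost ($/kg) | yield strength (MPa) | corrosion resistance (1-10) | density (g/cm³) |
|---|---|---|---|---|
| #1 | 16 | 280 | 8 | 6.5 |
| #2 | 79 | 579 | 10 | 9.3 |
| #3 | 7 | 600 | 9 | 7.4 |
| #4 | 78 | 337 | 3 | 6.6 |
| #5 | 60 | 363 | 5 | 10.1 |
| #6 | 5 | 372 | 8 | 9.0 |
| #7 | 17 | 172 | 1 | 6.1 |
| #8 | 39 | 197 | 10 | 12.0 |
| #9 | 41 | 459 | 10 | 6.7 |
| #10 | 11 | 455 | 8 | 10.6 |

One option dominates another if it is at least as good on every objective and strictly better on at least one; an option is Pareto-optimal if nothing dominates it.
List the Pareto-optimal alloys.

#1: not dominated.
#2: not dominated.
#3: not dominated (best yield strength).
#4: not dominated.
#5: dominated by #3 (cost 7≤60, yield strength 600≥363, corrosion resistance 9≥5, density 7.4≤10.1).
#6: not dominated (best cost).
#7: not dominated (best density).
#8: not dominated.
#9: not dominated.
#10: dominated by #3 (cost 7≤11, yield strength 600≥455, corrosion resistance 9≥8, density 7.4≤10.6).

#1, #2, #3, #4, #6, #7, #8, #9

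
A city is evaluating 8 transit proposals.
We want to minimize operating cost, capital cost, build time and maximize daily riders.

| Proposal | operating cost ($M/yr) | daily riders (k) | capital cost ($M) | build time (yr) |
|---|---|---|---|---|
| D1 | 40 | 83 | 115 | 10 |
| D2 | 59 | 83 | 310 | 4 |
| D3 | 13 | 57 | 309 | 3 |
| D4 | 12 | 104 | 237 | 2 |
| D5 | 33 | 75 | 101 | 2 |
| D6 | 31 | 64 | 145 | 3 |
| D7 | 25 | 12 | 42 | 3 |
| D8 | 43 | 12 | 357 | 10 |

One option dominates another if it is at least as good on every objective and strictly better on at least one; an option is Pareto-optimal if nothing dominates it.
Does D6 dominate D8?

Yes

D6 vs D8: operating cost 31≤43, daily riders 64≥12, capital cost 145≤357, build time 3≤10 — D6 is at least as good on every objective with at least one strict improvement.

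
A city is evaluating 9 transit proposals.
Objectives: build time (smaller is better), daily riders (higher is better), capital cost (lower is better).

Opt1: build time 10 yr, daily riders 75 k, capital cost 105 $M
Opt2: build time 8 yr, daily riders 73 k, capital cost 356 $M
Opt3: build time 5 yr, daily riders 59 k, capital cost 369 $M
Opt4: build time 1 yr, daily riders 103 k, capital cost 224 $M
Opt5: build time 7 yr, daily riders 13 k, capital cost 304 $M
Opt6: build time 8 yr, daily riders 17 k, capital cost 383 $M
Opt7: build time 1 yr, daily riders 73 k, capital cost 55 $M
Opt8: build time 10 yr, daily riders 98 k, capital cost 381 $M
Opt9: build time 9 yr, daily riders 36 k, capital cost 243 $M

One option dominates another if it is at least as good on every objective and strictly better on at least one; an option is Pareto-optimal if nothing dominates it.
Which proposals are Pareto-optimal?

Opt1, Opt4, Opt7

Opt1: not dominated.
Opt2: dominated by Opt4 (build time 1≤8, daily riders 103≥73, capital cost 224≤356).
Opt3: dominated by Opt4 (build time 1≤5, daily riders 103≥59, capital cost 224≤369).
Opt4: not dominated (best daily riders).
Opt5: dominated by Opt4 (build time 1≤7, daily riders 103≥13, capital cost 224≤304).
Opt6: dominated by Opt2 (build time 8≤8, daily riders 73≥17, capital cost 356≤383).
Opt7: not dominated (best capital cost).
Opt8: dominated by Opt4 (build time 1≤10, daily riders 103≥98, capital cost 224≤381).
Opt9: dominated by Opt4 (build time 1≤9, daily riders 103≥36, capital cost 224≤243).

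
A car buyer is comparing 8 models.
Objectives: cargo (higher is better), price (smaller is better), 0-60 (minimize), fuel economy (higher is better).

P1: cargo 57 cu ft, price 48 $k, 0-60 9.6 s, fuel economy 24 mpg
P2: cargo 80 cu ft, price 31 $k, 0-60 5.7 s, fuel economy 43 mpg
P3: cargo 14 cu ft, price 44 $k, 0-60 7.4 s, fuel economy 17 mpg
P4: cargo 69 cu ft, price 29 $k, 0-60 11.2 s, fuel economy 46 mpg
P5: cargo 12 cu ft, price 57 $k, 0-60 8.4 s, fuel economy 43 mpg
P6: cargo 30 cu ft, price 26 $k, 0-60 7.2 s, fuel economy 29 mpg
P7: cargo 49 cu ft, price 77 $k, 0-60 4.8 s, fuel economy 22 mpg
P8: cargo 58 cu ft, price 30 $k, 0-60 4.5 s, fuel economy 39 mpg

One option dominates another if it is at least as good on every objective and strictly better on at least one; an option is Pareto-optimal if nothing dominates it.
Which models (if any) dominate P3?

P2, P6, P8

P2: cargo 80≥14, price 31≤44, 0-60 5.7≤7.4, fuel economy 43≥17 — dominates P3.
P6: cargo 30≥14, price 26≤44, 0-60 7.2≤7.4, fuel economy 29≥17 — dominates P3.
P8: cargo 58≥14, price 30≤44, 0-60 4.5≤7.4, fuel economy 39≥17 — dominates P3.
Others (P1, P4, P5, P7) are each worse than P3 on at least one objective.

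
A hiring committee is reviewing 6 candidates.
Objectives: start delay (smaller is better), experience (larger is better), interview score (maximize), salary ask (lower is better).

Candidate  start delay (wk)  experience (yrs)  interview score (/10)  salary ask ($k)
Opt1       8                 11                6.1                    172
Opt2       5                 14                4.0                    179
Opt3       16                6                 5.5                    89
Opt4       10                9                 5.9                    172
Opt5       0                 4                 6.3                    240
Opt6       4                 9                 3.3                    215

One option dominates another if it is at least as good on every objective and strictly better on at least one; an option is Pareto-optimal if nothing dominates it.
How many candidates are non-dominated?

Opt1: not dominated.
Opt2: not dominated (best experience).
Opt3: not dominated (best salary ask).
Opt4: dominated by Opt1 (start delay 8≤10, experience 11≥9, interview score 6.1≥5.9, salary ask 172≤172).
Opt5: not dominated (best start delay).
Opt6: not dominated.
Pareto-optimal: Opt1, Opt2, Opt3, Opt5, Opt6 → 5.

5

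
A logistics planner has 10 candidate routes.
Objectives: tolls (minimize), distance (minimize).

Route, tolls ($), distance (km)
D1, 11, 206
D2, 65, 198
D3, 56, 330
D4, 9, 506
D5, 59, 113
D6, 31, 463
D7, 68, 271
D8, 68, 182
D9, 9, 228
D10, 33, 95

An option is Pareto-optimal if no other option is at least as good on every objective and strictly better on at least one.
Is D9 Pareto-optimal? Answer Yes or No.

D1: worse on tolls (11 vs 9).
D2: worse on tolls (65 vs 9).
D3: worse on tolls (56 vs 9).
D4: worse on distance (506 vs 228).
D5: worse on tolls (59 vs 9).
D6: worse on tolls (31 vs 9).
D7: worse on tolls (68 vs 9).
D8: worse on tolls (68 vs 9).
D10: worse on tolls (33 vs 9).
No option is at least as good as D9 on every objective and strictly better on one.

Yes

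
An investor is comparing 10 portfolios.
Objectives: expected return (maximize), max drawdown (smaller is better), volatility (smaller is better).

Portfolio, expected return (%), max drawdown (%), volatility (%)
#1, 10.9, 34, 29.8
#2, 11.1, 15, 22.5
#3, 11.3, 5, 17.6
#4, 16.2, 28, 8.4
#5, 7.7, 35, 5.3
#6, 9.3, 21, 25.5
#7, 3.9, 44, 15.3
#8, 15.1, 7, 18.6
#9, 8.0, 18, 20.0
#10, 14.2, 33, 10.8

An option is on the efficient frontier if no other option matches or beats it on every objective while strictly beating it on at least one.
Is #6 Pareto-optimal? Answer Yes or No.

#2 vs #6: expected return 11.1≥9.3, max drawdown 15≤21, volatility 22.5≤25.5 — #2 is at least as good on every objective and strictly better on at least one, so #2 dominates #6.

No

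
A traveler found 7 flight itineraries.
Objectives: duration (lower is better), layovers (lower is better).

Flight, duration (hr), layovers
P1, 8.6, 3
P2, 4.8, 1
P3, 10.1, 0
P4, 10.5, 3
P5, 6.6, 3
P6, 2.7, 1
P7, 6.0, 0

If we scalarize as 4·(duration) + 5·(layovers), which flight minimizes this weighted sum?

P1: 4·8.6 + 5·3 = 49.4
P2: 4·4.8 + 5·1 = 24.2
P3: 4·10.1 + 5·0 = 40.4
P4: 4·10.5 + 5·3 = 57.0
P5: 4·6.6 + 5·3 = 41.4
P6: 4·2.7 + 5·1 = 15.8
P7: 4·6.0 + 5·0 = 24.0
Lowest: P6 at 15.8.

P6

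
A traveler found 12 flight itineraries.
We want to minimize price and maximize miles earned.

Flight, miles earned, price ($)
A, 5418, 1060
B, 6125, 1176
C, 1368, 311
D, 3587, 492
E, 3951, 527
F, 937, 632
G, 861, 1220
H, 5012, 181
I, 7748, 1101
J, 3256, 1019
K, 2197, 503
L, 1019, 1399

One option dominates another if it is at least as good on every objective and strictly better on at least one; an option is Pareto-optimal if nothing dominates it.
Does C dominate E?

C vs E: C is worse on miles earned (1368 vs 3951), so it does not dominate E.

No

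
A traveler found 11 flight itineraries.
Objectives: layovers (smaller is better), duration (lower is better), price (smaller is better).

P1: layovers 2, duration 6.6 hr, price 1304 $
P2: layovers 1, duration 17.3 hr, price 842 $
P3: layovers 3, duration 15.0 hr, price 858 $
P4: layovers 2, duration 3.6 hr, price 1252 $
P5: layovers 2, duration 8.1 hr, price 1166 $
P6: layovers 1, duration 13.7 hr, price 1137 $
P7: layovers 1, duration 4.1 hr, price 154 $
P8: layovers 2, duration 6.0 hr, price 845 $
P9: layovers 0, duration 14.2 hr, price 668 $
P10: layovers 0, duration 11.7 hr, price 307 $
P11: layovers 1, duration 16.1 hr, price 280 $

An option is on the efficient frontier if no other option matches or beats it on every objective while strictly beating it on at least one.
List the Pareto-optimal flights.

P4, P7, P10

P1: dominated by P4 (layovers 2≤2, duration 3.6≤6.6, price 1252≤1304).
P2: dominated by P7 (layovers 1≤1, duration 4.1≤17.3, price 154≤842).
P3: dominated by P7 (layovers 1≤3, duration 4.1≤15.0, price 154≤858).
P4: not dominated (best duration).
P5: dominated by P7 (layovers 1≤2, duration 4.1≤8.1, price 154≤1166).
P6: dominated by P7 (layovers 1≤1, duration 4.1≤13.7, price 154≤1137).
P7: not dominated (best price).
P8: dominated by P7 (layovers 1≤2, duration 4.1≤6.0, price 154≤845).
P9: dominated by P10 (layovers 0≤0, duration 11.7≤14.2, price 307≤668).
P10: not dominated.
P11: dominated by P7 (layovers 1≤1, duration 4.1≤16.1, price 154≤280).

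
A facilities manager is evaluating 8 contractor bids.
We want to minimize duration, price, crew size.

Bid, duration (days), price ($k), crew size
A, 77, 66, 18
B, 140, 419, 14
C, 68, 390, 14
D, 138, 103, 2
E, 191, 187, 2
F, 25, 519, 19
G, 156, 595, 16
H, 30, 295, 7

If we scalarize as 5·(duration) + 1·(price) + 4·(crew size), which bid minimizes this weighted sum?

A: 5·77 + 1·66 + 4·18 = 523
B: 5·140 + 1·419 + 4·14 = 1175
C: 5·68 + 1·390 + 4·14 = 786
D: 5·138 + 1·103 + 4·2 = 801
E: 5·191 + 1·187 + 4·2 = 1150
F: 5·25 + 1·519 + 4·19 = 720
G: 5·156 + 1·595 + 4·16 = 1439
H: 5·30 + 1·295 + 4·7 = 473
Lowest: H at 473.

H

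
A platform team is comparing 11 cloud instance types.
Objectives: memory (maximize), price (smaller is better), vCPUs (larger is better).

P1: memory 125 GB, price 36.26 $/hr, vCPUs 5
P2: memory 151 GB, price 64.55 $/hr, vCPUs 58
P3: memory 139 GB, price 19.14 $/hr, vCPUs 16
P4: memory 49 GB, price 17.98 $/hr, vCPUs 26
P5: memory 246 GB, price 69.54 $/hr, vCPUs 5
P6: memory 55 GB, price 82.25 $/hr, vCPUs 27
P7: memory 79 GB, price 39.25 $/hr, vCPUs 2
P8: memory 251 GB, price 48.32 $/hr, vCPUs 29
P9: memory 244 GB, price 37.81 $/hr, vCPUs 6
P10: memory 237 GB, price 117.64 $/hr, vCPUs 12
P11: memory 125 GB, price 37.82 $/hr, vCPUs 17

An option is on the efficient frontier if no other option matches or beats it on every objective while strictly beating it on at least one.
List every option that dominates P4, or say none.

none

P1: worse on price (36.26 vs 17.98).
P2: worse on price (64.55 vs 17.98).
P3: worse on price (19.14 vs 17.98).
P5: worse on price (69.54 vs 17.98).
P6: worse on price (82.25 vs 17.98).
P7: worse on price (39.25 vs 17.98).
P8: worse on price (48.32 vs 17.98).
P9: worse on price (37.81 vs 17.98).
P10: worse on price (117.64 vs 17.98).
P11: worse on price (37.82 vs 17.98).
No option dominates P4.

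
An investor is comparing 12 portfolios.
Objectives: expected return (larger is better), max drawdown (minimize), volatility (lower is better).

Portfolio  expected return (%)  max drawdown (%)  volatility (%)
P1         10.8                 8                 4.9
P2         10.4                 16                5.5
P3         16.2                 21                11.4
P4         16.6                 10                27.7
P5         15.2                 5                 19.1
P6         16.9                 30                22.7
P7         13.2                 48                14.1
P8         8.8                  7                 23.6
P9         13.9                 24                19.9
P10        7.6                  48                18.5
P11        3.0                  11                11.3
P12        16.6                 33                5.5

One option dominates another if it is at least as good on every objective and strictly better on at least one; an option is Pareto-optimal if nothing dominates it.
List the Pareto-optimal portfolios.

P1, P3, P4, P5, P6, P12

P1: not dominated (best volatility).
P2: dominated by P1 (expected return 10.8≥10.4, max drawdown 8≤16, volatility 4.9≤5.5).
P3: not dominated.
P4: not dominated.
P5: not dominated (best max drawdown).
P6: not dominated (best expected return).
P7: dominated by P3 (expected return 16.2≥13.2, max drawdown 21≤48, volatility 11.4≤14.1).
P8: dominated by P5 (expected return 15.2≥8.8, max drawdown 5≤7, volatility 19.1≤23.6).
P9: dominated by P3 (expected return 16.2≥13.9, max drawdown 21≤24, volatility 11.4≤19.9).
P10: dominated by P1 (expected return 10.8≥7.6, max drawdown 8≤48, volatility 4.9≤18.5).
P11: dominated by P1 (expected return 10.8≥3.0, max drawdown 8≤11, volatility 4.9≤11.3).
P12: not dominated.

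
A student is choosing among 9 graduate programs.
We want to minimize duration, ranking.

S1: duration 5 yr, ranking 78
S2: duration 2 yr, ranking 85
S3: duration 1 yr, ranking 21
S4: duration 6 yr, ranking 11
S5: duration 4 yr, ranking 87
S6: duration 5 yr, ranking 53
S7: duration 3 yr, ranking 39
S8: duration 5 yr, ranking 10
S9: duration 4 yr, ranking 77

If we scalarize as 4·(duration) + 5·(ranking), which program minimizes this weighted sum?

S1: 4·5 + 5·78 = 410
S2: 4·2 + 5·85 = 433
S3: 4·1 + 5·21 = 109
S4: 4·6 + 5·11 = 79
S5: 4·4 + 5·87 = 451
S6: 4·5 + 5·53 = 285
S7: 4·3 + 5·39 = 207
S8: 4·5 + 5·10 = 70
S9: 4·4 + 5·77 = 401
Lowest: S8 at 70.

S8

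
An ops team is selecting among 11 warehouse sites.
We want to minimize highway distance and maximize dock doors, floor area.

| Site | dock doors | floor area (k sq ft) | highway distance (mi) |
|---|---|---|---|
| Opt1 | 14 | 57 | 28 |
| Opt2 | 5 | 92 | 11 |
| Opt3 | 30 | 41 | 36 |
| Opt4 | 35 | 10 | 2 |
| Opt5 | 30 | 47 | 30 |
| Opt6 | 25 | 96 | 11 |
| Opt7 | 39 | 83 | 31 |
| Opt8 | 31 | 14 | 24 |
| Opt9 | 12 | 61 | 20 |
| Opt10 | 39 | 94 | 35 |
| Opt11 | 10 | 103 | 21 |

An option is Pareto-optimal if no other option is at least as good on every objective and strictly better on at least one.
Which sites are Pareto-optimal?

Opt1: dominated by Opt6 (dock doors 25≥14, floor area 96≥57, highway distance 11≤28).
Opt2: dominated by Opt6 (dock doors 25≥5, floor area 96≥92, highway distance 11≤11).
Opt3: dominated by Opt5 (dock doors 30≥30, floor area 47≥41, highway distance 30≤36).
Opt4: not dominated (best highway distance).
Opt5: not dominated.
Opt6: not dominated.
Opt7: not dominated.
Opt8: not dominated.
Opt9: dominated by Opt6 (dock doors 25≥12, floor area 96≥61, highway distance 11≤20).
Opt10: not dominated.
Opt11: not dominated (best floor area).

Opt4, Opt5, Opt6, Opt7, Opt8, Opt10, Opt11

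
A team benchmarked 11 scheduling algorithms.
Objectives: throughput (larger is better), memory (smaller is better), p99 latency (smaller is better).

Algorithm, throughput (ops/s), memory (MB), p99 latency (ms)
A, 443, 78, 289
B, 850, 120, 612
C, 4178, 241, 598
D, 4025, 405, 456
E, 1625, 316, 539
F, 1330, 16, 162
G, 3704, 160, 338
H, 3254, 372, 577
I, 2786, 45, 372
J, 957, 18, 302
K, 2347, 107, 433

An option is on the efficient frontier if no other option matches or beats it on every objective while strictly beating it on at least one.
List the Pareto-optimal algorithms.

A: dominated by F (throughput 1330≥443, memory 16≤78, p99 latency 162≤289).
B: dominated by F (throughput 1330≥850, memory 16≤120, p99 latency 162≤612).
C: not dominated (best throughput).
D: not dominated.
E: dominated by G (throughput 3704≥1625, memory 160≤316, p99 latency 338≤539).
F: not dominated (best memory).
G: not dominated.
H: dominated by G (throughput 3704≥3254, memory 160≤372, p99 latency 338≤577).
I: not dominated.
J: dominated by F (throughput 1330≥957, memory 16≤18, p99 latency 162≤302).
K: dominated by I (throughput 2786≥2347, memory 45≤107, p99 latency 372≤433).

C, D, F, G, I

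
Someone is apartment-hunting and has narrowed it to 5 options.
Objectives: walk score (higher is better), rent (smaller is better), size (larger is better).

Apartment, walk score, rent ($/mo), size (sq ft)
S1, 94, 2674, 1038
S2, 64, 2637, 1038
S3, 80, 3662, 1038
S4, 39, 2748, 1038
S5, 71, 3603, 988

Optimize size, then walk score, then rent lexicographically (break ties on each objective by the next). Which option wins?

S1

First maximize size: best is 1038, kept {S1, S2, S3, S4}.
Then maximize walk score: best is 94, kept {S1}.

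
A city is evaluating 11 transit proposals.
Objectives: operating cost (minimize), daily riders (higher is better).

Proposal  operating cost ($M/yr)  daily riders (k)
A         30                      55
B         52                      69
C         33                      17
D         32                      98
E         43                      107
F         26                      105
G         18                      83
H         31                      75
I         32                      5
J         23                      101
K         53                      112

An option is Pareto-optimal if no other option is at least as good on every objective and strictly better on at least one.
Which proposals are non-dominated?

A: dominated by F (operating cost 26≤30, daily riders 105≥55).
B: dominated by D (operating cost 32≤52, daily riders 98≥69).
C: dominated by A (operating cost 30≤33, daily riders 55≥17).
D: dominated by F (operating cost 26≤32, daily riders 105≥98).
E: not dominated.
F: not dominated.
G: not dominated (best operating cost).
H: dominated by F (operating cost 26≤31, daily riders 105≥75).
I: dominated by A (operating cost 30≤32, daily riders 55≥5).
J: not dominated.
K: not dominated (best daily riders).

E, F, G, J, K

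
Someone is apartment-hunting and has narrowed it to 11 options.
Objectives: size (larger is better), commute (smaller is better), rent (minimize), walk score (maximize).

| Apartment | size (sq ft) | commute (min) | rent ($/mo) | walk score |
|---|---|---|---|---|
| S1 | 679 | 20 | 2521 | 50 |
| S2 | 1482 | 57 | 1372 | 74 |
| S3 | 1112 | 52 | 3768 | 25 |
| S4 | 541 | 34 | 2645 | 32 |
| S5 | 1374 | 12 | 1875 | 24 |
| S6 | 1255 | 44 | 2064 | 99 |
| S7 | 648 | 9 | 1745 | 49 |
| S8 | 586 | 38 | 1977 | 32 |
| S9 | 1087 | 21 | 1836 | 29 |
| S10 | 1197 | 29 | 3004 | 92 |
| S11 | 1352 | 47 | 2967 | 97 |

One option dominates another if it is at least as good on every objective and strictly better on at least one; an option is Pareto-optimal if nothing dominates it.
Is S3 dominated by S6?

Yes

S6 vs S3: size 1255≥1112, commute 44≤52, rent 2064≤3768, walk score 99≥25 — S6 is at least as good on every objective with at least one strict improvement.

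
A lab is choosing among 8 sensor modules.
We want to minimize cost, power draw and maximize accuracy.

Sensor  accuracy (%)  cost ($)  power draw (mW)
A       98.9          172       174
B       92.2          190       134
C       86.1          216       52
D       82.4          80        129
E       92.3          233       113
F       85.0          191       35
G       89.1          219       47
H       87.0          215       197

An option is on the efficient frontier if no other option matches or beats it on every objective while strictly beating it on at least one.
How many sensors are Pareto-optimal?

A: not dominated (best accuracy).
B: not dominated.
C: not dominated.
D: not dominated (best cost).
E: not dominated.
F: not dominated (best power draw).
G: not dominated.
H: dominated by A (accuracy 98.9≥87.0, cost 172≤215, power draw 174≤197).
Pareto-optimal: A, B, C, D, E, F, G → 7.

7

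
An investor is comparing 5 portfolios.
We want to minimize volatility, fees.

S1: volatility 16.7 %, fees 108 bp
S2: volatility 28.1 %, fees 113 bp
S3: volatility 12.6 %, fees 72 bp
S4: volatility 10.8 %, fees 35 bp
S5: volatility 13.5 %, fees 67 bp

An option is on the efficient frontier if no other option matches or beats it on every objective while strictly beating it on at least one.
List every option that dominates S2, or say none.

S1: volatility 16.7≤28.1, fees 108≤113 — dominates S2.
S3: volatility 12.6≤28.1, fees 72≤113 — dominates S2.
S4: volatility 10.8≤28.1, fees 35≤113 — dominates S2.
S5: volatility 13.5≤28.1, fees 67≤113 — dominates S2.

S1, S3, S4, S5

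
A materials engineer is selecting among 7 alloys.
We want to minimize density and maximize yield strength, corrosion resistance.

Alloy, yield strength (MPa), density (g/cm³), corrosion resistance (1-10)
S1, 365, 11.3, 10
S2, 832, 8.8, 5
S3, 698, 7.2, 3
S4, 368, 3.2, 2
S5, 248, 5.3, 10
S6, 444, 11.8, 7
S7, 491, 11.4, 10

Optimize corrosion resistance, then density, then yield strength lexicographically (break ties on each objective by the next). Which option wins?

First maximize corrosion resistance: best is 10, kept {S1, S5, S7}.
Then minimize density: best is 5.3, kept {S5}.

S5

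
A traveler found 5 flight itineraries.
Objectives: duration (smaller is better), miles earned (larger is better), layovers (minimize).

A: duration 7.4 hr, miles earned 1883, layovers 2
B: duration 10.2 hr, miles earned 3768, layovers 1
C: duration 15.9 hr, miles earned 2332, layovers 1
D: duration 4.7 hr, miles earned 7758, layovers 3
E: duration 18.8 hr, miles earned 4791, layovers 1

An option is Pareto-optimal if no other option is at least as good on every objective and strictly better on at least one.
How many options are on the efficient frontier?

A: not dominated.
B: not dominated.
C: dominated by B (duration 10.2≤15.9, miles earned 3768≥2332, layovers 1≤1).
D: not dominated (best duration).
E: not dominated.
Pareto-optimal: A, B, D, E → 4.

4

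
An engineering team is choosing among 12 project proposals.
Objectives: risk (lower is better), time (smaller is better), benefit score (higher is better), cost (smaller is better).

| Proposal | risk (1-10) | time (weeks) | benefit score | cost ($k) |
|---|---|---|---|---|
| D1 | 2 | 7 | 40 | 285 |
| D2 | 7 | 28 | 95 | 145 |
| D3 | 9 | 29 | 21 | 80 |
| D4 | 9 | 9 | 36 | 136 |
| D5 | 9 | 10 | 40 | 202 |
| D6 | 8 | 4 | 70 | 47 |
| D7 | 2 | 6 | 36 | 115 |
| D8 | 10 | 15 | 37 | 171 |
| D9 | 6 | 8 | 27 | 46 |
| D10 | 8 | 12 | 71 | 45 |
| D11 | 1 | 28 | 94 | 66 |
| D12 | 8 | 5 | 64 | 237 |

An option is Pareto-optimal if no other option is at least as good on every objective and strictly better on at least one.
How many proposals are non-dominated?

7

D1: not dominated.
D2: not dominated (best benefit score).
D3: dominated by D6 (risk 8≤9, time 4≤29, benefit score 70≥21, cost 47≤80).
D4: dominated by D6 (risk 8≤9, time 4≤9, benefit score 70≥36, cost 47≤136).
D5: dominated by D6 (risk 8≤9, time 4≤10, benefit score 70≥40, cost 47≤202).
D6: not dominated (best time).
D7: not dominated.
D8: dominated by D6 (risk 8≤10, time 4≤15, benefit score 70≥37, cost 47≤171).
D9: not dominated.
D10: not dominated (best cost).
D11: not dominated (best risk).
D12: dominated by D6 (risk 8≤8, time 4≤5, benefit score 70≥64, cost 47≤237).
Pareto-optimal: D1, D2, D6, D7, D9, D10, D11 → 7.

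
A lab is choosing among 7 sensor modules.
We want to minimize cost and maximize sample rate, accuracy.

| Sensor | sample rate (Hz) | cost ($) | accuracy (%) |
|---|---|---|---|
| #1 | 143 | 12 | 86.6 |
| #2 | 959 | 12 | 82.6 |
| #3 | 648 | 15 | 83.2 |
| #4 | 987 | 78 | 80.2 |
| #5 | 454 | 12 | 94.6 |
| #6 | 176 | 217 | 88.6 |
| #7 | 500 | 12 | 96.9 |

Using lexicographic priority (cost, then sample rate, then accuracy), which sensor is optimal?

#2

First minimize cost: best is 12, kept {#1, #2, #5, #7}.
Then maximize sample rate: best is 959, kept {#2}.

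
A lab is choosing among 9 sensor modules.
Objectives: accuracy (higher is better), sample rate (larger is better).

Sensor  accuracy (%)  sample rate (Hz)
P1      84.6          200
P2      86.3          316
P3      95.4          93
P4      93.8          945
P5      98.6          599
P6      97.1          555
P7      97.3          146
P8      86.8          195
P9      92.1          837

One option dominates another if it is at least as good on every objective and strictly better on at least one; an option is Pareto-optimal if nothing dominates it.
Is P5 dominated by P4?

No

P4 vs P5: P4 is worse on accuracy (93.8 vs 98.6), so it does not dominate P5.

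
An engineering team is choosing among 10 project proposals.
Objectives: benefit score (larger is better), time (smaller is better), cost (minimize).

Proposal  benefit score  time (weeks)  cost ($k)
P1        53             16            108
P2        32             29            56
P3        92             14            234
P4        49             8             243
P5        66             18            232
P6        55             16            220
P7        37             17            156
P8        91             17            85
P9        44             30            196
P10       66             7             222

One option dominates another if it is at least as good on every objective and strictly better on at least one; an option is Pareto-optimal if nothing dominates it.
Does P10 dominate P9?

No

P10 vs P9: P10 is worse on cost (222 vs 196), so it does not dominate P9.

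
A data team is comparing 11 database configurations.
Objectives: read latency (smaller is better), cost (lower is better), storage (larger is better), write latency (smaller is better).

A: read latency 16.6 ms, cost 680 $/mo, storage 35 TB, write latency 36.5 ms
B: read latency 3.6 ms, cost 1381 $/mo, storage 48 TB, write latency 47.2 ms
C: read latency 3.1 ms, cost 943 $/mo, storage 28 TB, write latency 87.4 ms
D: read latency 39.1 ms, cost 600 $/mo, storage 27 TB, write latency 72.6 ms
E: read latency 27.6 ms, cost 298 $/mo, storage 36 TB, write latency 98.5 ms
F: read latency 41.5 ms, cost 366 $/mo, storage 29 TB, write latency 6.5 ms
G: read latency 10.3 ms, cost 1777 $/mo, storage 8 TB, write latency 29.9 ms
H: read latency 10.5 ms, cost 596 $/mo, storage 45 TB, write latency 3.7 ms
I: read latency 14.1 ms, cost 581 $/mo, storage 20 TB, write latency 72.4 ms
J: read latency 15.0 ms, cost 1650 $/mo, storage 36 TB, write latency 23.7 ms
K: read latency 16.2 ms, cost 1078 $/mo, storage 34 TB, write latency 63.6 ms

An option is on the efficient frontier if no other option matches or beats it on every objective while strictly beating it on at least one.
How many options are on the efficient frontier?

7

A: dominated by H (read latency 10.5≤16.6, cost 596≤680, storage 45≥35, write latency 3.7≤36.5).
B: not dominated (best storage).
C: not dominated (best read latency).
D: dominated by H (read latency 10.5≤39.1, cost 596≤600, storage 45≥27, write latency 3.7≤72.6).
E: not dominated (best cost).
F: not dominated.
G: not dominated.
H: not dominated (best write latency).
I: not dominated.
J: dominated by H (read latency 10.5≤15.0, cost 596≤1650, storage 45≥36, write latency 3.7≤23.7).
K: dominated by H (read latency 10.5≤16.2, cost 596≤1078, storage 45≥34, write latency 3.7≤63.6).
Pareto-optimal: B, C, E, F, G, H, I → 7.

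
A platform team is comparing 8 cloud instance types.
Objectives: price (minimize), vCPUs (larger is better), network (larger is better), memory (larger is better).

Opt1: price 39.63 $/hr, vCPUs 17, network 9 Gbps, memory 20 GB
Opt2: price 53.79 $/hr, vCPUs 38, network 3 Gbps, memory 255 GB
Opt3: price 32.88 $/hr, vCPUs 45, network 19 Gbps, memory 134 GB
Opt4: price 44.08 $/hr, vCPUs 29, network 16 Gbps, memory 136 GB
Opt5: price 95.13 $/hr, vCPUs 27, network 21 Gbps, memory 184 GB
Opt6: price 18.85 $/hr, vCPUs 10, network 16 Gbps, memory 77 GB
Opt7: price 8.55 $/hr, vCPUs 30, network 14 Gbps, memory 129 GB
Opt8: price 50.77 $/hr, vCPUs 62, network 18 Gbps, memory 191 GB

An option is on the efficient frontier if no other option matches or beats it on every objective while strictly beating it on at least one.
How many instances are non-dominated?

Opt1: dominated by Opt3 (price 32.88≤39.63, vCPUs 45≥17, network 19≥9, memory 134≥20).
Opt2: not dominated (best memory).
Opt3: not dominated.
Opt4: not dominated.
Opt5: not dominated (best network).
Opt6: not dominated.
Opt7: not dominated (best price).
Opt8: not dominated (best vCPUs).
Pareto-optimal: Opt2, Opt3, Opt4, Opt5, Opt6, Opt7, Opt8 → 7.

7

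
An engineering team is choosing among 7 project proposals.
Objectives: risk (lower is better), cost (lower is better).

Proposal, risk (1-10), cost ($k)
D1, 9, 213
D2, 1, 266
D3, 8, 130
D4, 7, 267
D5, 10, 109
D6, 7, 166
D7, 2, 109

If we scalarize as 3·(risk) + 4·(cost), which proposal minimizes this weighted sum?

D7

D1: 3·9 + 4·213 = 879
D2: 3·1 + 4·266 = 1067
D3: 3·8 + 4·130 = 544
D4: 3·7 + 4·267 = 1089
D5: 3·10 + 4·109 = 466
D6: 3·7 + 4·166 = 685
D7: 3·2 + 4·109 = 442
Lowest: D7 at 442.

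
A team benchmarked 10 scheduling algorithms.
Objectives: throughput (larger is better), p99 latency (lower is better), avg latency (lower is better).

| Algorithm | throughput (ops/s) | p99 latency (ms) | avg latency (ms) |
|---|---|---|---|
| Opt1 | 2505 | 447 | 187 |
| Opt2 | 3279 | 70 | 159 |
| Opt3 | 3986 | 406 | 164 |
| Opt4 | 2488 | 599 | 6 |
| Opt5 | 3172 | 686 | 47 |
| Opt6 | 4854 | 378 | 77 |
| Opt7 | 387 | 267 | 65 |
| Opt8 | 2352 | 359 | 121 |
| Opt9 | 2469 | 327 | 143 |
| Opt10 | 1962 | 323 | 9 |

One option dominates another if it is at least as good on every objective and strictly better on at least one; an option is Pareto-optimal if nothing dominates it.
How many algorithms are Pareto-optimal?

8

Opt1: dominated by Opt2 (throughput 3279≥2505, p99 latency 70≤447, avg latency 159≤187).
Opt2: not dominated (best p99 latency).
Opt3: dominated by Opt6 (throughput 4854≥3986, p99 latency 378≤406, avg latency 77≤164).
Opt4: not dominated (best avg latency).
Opt5: not dominated.
Opt6: not dominated (best throughput).
Opt7: not dominated.
Opt8: not dominated.
Opt9: not dominated.
Opt10: not dominated.
Pareto-optimal: Opt2, Opt4, Opt5, Opt6, Opt7, Opt8, Opt9, Opt10 → 8.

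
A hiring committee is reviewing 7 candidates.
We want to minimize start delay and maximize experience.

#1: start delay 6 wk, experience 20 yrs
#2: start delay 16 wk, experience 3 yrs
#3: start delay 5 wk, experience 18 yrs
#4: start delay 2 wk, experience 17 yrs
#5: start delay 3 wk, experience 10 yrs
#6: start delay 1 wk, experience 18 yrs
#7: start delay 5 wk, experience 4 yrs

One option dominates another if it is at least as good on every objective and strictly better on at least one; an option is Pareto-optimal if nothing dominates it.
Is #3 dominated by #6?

Yes

#6 vs #3: start delay 1≤5, experience 18≥18 — #6 is at least as good on every objective with at least one strict improvement.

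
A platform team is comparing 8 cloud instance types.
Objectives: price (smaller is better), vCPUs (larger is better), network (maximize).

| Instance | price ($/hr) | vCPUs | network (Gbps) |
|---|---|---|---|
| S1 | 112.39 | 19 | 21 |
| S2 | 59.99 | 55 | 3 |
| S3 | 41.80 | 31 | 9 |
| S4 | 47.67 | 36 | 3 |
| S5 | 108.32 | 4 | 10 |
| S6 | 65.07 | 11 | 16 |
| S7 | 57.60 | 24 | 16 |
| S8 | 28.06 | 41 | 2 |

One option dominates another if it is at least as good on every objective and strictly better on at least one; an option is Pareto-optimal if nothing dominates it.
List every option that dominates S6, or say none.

S7

S7: price 57.60≤65.07, vCPUs 24≥11, network 16≥16 — dominates S6.
Others (S1, S2, S3, S4, S5, S8) are each worse than S6 on at least one objective.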